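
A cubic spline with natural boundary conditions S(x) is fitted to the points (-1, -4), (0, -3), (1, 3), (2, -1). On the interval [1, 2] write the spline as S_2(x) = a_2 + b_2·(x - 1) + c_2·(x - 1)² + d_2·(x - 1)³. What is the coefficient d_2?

3

Put M_i = S'' at the i-th knot. Here h = (1, 1, 1) and Δ = (1, 6, -4), so the interior equations h_(i-1)·M_(i-1) + 2(h_(i-1)+h_i)·M_i + h_i·M_(i+1) = 6(Δ_i − Δ_(i-1)) read
  1·M_0 + 4·M_1 + 1·M_2 = 6(Δ_1 - Δ_0) = 30
  1·M_1 + 4·M_2 + 1·M_3 = 6(Δ_2 - Δ_1) = -60
Natural end conditions: M_0 = M_3 = 0.
Solving the tridiagonal system: M_0 = 0, M_1 = 12, M_2 = -18, M_3 = 0.
On [1, 2], with S_2(x) = a_2 + b_2·(x - 1) + c_2·(x - 1)² + d_2·(x - 1)³: c_2 = M_2/2 = -9, d_2 = (M_3 - M_2)/(6h_2) = 3, b_2 = Δ_2 - h_2(2M_2 + M_3)/6 = 2.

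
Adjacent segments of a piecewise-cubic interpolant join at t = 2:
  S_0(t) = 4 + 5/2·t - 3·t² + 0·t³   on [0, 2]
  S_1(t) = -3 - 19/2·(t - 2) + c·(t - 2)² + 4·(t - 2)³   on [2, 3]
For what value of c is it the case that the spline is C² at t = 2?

S_0''(t) = -6 + 0·t, so S_0''(2) = -6. On the right, S_1''(2) = 2c, so c = -3.

-3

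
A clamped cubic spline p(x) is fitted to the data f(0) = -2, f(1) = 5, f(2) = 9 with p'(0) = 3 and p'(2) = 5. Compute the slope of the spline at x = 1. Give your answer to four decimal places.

Let σ_i = p''(x_i). Step sizes h_i = 1, 1; slopes of the chords Δ_i = (y_(i+1) - y_i)/h_i = 7, 4.
  1·σ_0 + 4·σ_1 + 1·σ_2 = 6(Δ_1 - Δ_0) = -18
Clamped end conditions give two more equations: 2h_0·σ_0 + h_0·σ_1 = 6(Δ_0 - p'(0)) = 24 and h_1·σ_1 + 2h_1·σ_2 = 6(p'(2) - Δ_1) = 6.
Solving the tridiagonal system: σ_0 = 35/2, σ_1 = -11, σ_2 = 17/2.
On [1, 2], p'(x) = b_1 + 2c_1·(x - 1) + 3d_1·(x - 1)² with b_1 = Δ_1 - h_1(2σ_1 + σ_2)/6 = 25/4, c_1 = σ_1/2 = -11/2, d_1 = (σ_2 - σ_1)/(6h_1) = 13/4. So p'(1) = 25/4.

6.2500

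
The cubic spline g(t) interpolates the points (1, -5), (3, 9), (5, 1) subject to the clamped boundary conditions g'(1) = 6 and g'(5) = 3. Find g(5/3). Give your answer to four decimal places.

0.4074

With σ_i denoting the second derivative at x_i, h_i = 2, 2, and Δ_i = (y_(i+1) − y_i)/h_i = 7, -4:
  2·σ_0 + 8·σ_1 + 2·σ_2 = 6(Δ_1 - Δ_0) = -66
Clamped end conditions give two more equations: 2h_0·σ_0 + h_0·σ_1 = 6(Δ_0 - g'(1)) = 6 and h_1·σ_1 + 2h_1·σ_2 = 6(g'(5) - Δ_1) = 42.
Hence σ_0 = 9, σ_1 = -15, σ_2 = 18.
On [1, 3], g(t) = -5 + 6·(t - 1) + 9/2·(t - 1)² - 2·(t - 1)³.
With (t - 1) = 2/3: g(5/3) = 11/27.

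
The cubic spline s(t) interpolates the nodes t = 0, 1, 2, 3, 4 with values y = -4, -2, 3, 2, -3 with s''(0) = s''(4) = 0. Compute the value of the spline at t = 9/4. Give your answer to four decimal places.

Let M_i = s''(x_i). Step sizes h_i = 1, 1, 1, 1; slopes of the chords Δ_i = (y_(i+1) - y_i)/h_i = 2, 5, -1, -5.
  1·M_0 + 4·M_1 + 1·M_2 = 6(Δ_1 - Δ_0) = 18
  1·M_1 + 4·M_2 + 1·M_3 = 6(Δ_2 - Δ_1) = -36
  1·M_2 + 4·M_3 + 1·M_4 = 6(Δ_3 - Δ_2) = -24
Natural end conditions: M_0 = M_4 = 0.
Forward elimination and back-substitution give M_0 = 0, M_1 = 195/28, M_2 = -69/7, M_3 = -99/28, M_4 = 0.
On [2, 3], s(t) = 3 + 23/8·(t - 2) - 69/14·(t - 2)² + 59/56·(t - 2)³.
With (t - 2) = 1/4: s(9/4) = 12283/3584.

3.4272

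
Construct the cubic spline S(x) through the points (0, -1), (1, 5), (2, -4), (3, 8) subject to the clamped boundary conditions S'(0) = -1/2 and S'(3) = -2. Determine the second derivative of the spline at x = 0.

44

Put σ_i = S'' at the i-th knot. Here h = (1, 1, 1) and Δ = (6, -9, 12), so the interior equations h_(i-1)·σ_(i-1) + 2(h_(i-1)+h_i)·σ_i + h_i·σ_(i+1) = 6(Δ_i − Δ_(i-1)) read
  1·σ_0 + 4·σ_1 + 1·σ_2 = 6(Δ_1 - Δ_0) = -90
  1·σ_1 + 4·σ_2 + 1·σ_3 = 6(Δ_2 - Δ_1) = 126
Clamped end conditions give two more equations: 2h_0·σ_0 + h_0·σ_1 = 6(Δ_0 - S'(0)) = 39 and h_2·σ_2 + 2h_2·σ_3 = 6(S'(3) - Δ_2) = -84.
Forward elimination and back-substitution give σ_0 = 44, σ_1 = -49, σ_2 = 62, σ_3 = -73.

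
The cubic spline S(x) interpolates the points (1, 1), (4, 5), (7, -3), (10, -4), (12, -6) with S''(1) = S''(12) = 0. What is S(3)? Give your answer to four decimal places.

5.0623

Let M_i = S''(x_i). Step sizes h_i = 3, 3, 3, 2; slopes of the chords Δ_i = (y_(i+1) - y_i)/h_i = 4/3, -8/3, -1/3, -1.
  3·M_0 + 12·M_1 + 3·M_2 = 6(Δ_1 - Δ_0) = -24
  3·M_1 + 12·M_2 + 3·M_3 = 6(Δ_2 - Δ_1) = 14
  3·M_2 + 10·M_3 + 2·M_4 = 6(Δ_3 - Δ_2) = -4
Natural end conditions: M_0 = M_4 = 0.
Hence M_0 = 0, M_1 = -520/207, M_2 = 424/207, M_3 = -70/69, M_4 = 0.
On [1, 4], S(x) = 1 + 536/207·(x - 1) + 0·(x - 1)² - 260/1863·(x - 1)³.
With (x - 1) = 2: S(3) = 9431/1863.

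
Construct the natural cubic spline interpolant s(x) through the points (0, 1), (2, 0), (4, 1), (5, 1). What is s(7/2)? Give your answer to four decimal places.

Put m_i = s'' at the i-th knot. Here h = (2, 2, 1) and Δ = (-1/2, 1/2, 0), so the interior equations h_(i-1)·m_(i-1) + 2(h_(i-1)+h_i)·m_i + h_i·m_(i+1) = 6(Δ_i − Δ_(i-1)) read
  2·m_0 + 8·m_1 + 2·m_2 = 6(Δ_1 - Δ_0) = 6
  2·m_1 + 6·m_2 + 1·m_3 = 6(Δ_2 - Δ_1) = -3
Natural end conditions: m_0 = m_3 = 0.
Solving: m_0 = 0, m_1 = 21/22, m_2 = -9/11, m_3 = 0.
On [2, 4], s(x) = 0 + 3/22·(x - 2) + 21/44·(x - 2)² - 13/88·(x - 2)³.
With (x - 2) = 3/2: s(7/2) = 549/704.

0.7798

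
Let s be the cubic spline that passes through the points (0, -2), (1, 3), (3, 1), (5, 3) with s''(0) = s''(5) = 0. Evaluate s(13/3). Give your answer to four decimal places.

1.6869

Write m_i for s''(x_i). With h_i = 1, 2, 2 and divided differences Δ_i = 5, -1, 1, the continuity of s' gives the tridiagonal system
  1·m_0 + 6·m_1 + 2·m_2 = 6(Δ_1 - Δ_0) = -36
  2·m_1 + 8·m_2 + 2·m_3 = 6(Δ_2 - Δ_1) = 12
Natural end conditions: m_0 = m_3 = 0.
Hence m_0 = 0, m_1 = -78/11, m_2 = 36/11, m_3 = 0.
On [3, 5], s(x) = 1 - 13/11·(x - 3) + 18/11·(x - 3)² - 3/11·(x - 3)³.
With (x - 3) = 4/3: s(13/3) = 167/99.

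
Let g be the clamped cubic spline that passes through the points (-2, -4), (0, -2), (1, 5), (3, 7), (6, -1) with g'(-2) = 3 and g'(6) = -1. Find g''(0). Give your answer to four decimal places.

9.8278

Put M_i = g'' at the i-th knot. Here h = (2, 1, 2, 3) and Δ = (1, 7, 1, -8/3), so the interior equations h_(i-1)·M_(i-1) + 2(h_(i-1)+h_i)·M_i + h_i·M_(i+1) = 6(Δ_i − Δ_(i-1)) read
  2·M_0 + 6·M_1 + 1·M_2 = 6(Δ_1 - Δ_0) = 36
  1·M_1 + 6·M_2 + 2·M_3 = 6(Δ_2 - Δ_1) = -36
  2·M_2 + 10·M_3 + 3·M_4 = 6(Δ_3 - Δ_2) = -22
Clamped end conditions give two more equations: 2h_0·M_0 + h_0·M_1 = 6(Δ_0 - g'(-2)) = -12 and h_3·M_3 + 2h_3·M_4 = 6(g'(6) - Δ_3) = 10.
Forward elimination and back-substitution give M_0 = -1195/151, M_1 = 1484/151, M_2 = -1078/151, M_3 = -226/151, M_4 = 1094/453.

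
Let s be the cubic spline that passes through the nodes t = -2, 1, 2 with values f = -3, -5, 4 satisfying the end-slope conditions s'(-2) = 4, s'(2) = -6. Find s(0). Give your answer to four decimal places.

Put M_i = s'' at the i-th knot. Here h = (3, 1) and Δ = (-2/3, 9), so the interior equations h_(i-1)·M_(i-1) + 2(h_(i-1)+h_i)·M_i + h_i·M_(i+1) = 6(Δ_i − Δ_(i-1)) read
  3·M_0 + 8·M_1 + 1·M_2 = 6(Δ_1 - Δ_0) = 58
Clamped end conditions give two more equations: 2h_0·M_0 + h_0·M_1 = 6(Δ_0 - s'(-2)) = -28 and h_1·M_1 + 2h_1·M_2 = 6(s'(2) - Δ_1) = -90.
Forward elimination and back-substitution give M_0 = -173/12, M_1 = 39/2, M_2 = -219/4.
On [-2, 1], s(t) = -3 + 4·(t + 2) - 173/24·(t + 2)² + 407/216·(t + 2)³.
With (t + 2) = 2: s(0) = -473/54.

-8.7593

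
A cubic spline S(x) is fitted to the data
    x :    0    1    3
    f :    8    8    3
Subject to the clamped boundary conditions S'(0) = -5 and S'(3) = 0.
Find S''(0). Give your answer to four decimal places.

Let M_i = S''(x_i). Step sizes h_i = 1, 2; slopes of the chords Δ_i = (y_(i+1) - y_i)/h_i = 0, -5/2.
  1·M_0 + 6·M_1 + 2·M_2 = 6(Δ_1 - Δ_0) = -15
Clamped end conditions give two more equations: 2h_0·M_0 + h_0·M_1 = 6(Δ_0 - S'(0)) = 30 and h_1·M_1 + 2h_1·M_2 = 6(S'(3) - Δ_1) = 15.
Solving: M_0 = 115/6, M_1 = -25/3, M_2 = 95/12.

19.1667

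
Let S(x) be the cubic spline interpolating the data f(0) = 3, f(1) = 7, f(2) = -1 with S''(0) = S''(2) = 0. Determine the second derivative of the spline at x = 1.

Put M_i = S'' at the i-th knot. Here h = (1, 1) and Δ = (4, -8), so the interior equations h_(i-1)·M_(i-1) + 2(h_(i-1)+h_i)·M_i + h_i·M_(i+1) = 6(Δ_i − Δ_(i-1)) read
  1·M_0 + 4·M_1 + 1·M_2 = 6(Δ_1 - Δ_0) = -72
Natural end conditions: M_0 = M_2 = 0.
Solving: M_0 = 0, M_1 = -18, M_2 = 0.

-18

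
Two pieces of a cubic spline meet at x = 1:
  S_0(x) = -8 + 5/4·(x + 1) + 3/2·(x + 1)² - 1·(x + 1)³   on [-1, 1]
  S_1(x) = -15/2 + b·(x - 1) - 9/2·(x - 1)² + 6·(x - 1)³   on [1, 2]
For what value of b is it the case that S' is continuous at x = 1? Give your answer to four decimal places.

-4.7500

S_0'(x) = 5/4 + 3·(x + 1) - 3·(x + 1)², so S_0'(1) = -19/4. On the right, S_1'(1) = b, so b = -19/4.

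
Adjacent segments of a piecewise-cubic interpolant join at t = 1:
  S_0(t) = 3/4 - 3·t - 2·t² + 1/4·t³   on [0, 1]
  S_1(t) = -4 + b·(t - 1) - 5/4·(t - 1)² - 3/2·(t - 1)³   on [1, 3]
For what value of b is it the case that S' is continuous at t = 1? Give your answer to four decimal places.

-6.2500

S_0'(t) = -3 - 4·t + 3/4·t², so S_0'(1) = -25/4. On the right, S_1'(1) = b, so b = -25/4.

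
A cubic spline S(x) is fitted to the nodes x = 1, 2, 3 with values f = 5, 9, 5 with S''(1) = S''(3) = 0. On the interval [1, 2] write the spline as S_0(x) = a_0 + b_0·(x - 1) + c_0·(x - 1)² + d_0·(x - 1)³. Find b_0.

Put M_i = S'' at the i-th knot. Here h = (1, 1) and Δ = (4, -4), so the interior equations h_(i-1)·M_(i-1) + 2(h_(i-1)+h_i)·M_i + h_i·M_(i+1) = 6(Δ_i − Δ_(i-1)) read
  1·M_0 + 4·M_1 + 1·M_2 = 6(Δ_1 - Δ_0) = -48
Natural end conditions: M_0 = M_2 = 0.
Hence M_0 = 0, M_1 = -12, M_2 = 0.
On [1, 2], with S_0(x) = a_0 + b_0·(x - 1) + c_0·(x - 1)² + d_0·(x - 1)³: c_0 = M_0/2 = 0, d_0 = (M_1 - M_0)/(6h_0) = -2, b_0 = Δ_0 - h_0(2M_0 + M_1)/6 = 6.

6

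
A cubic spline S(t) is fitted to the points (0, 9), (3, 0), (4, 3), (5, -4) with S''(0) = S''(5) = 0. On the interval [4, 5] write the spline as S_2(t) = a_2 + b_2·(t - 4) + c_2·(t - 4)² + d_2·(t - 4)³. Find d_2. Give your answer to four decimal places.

With M_i denoting the second derivative at x_i, h_i = 3, 1, 1, and Δ_i = (y_(i+1) − y_i)/h_i = -3, 3, -7:
  3·M_0 + 8·M_1 + 1·M_2 = 6(Δ_1 - Δ_0) = 36
  1·M_1 + 4·M_2 + 1·M_3 = 6(Δ_2 - Δ_1) = -60
Natural end conditions: M_0 = M_3 = 0.
Solving the tridiagonal system: M_0 = 0, M_1 = 204/31, M_2 = -516/31, M_3 = 0.
On [4, 5], with S_2(t) = a_2 + b_2·(t - 4) + c_2·(t - 4)² + d_2·(t - 4)³: c_2 = M_2/2 = -258/31, d_2 = (M_3 - M_2)/(6h_2) = 86/31, b_2 = Δ_2 - h_2(2M_2 + M_3)/6 = -45/31.

2.7742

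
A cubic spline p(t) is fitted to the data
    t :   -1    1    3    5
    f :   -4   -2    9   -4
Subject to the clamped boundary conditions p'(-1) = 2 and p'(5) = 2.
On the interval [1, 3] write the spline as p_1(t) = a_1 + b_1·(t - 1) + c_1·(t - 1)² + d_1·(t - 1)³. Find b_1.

5

Write M_i for p''(x_i). With h_i = 2, 2, 2 and divided differences Δ_i = 1, 11/2, -13/2, the continuity of p' gives the tridiagonal system
  2·M_0 + 8·M_1 + 2·M_2 = 6(Δ_1 - Δ_0) = 27
  2·M_1 + 8·M_2 + 2·M_3 = 6(Δ_2 - Δ_1) = -72
Clamped end conditions give two more equations: 2h_0·M_0 + h_0·M_1 = 6(Δ_0 - p'(-1)) = -6 and h_2·M_2 + 2h_2·M_3 = 6(p'(5) - Δ_2) = 51.
Hence M_0 = -6, M_1 = 9, M_2 = -33/2, M_3 = 21.
On [1, 3], with p_1(t) = a_1 + b_1·(t - 1) + c_1·(t - 1)² + d_1·(t - 1)³: c_1 = M_1/2 = 9/2, d_1 = (M_2 - M_1)/(6h_1) = -17/8, b_1 = Δ_1 - h_1(2M_1 + M_2)/6 = 5.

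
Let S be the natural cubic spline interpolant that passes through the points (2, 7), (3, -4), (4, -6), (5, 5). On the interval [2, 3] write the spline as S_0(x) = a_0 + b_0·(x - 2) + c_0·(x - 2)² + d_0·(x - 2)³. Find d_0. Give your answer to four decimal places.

Let m_i = S''(x_i). Step sizes h_i = 1, 1, 1; slopes of the chords Δ_i = (y_(i+1) - y_i)/h_i = -11, -2, 11.
  1·m_0 + 4·m_1 + 1·m_2 = 6(Δ_1 - Δ_0) = 54
  1·m_1 + 4·m_2 + 1·m_3 = 6(Δ_2 - Δ_1) = 78
Natural end conditions: m_0 = m_3 = 0.
Hence m_0 = 0, m_1 = 46/5, m_2 = 86/5, m_3 = 0.
On [2, 3], with S_0(x) = a_0 + b_0·(x - 2) + c_0·(x - 2)² + d_0·(x - 2)³: c_0 = m_0/2 = 0, d_0 = (m_1 - m_0)/(6h_0) = 23/15, b_0 = Δ_0 - h_0(2m_0 + m_1)/6 = -188/15.

1.5333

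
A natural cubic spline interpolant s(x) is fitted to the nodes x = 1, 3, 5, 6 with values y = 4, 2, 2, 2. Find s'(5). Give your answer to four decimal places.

Let σ_i = s''(x_i). Step sizes h_i = 2, 2, 1; slopes of the chords Δ_i = (y_(i+1) - y_i)/h_i = -1, 0, 0.
  2·σ_0 + 8·σ_1 + 2·σ_2 = 6(Δ_1 - Δ_0) = 6
  2·σ_1 + 6·σ_2 + 1·σ_3 = 6(Δ_2 - Δ_1) = 0
Natural end conditions: σ_0 = σ_3 = 0.
Solving the tridiagonal system: σ_0 = 0, σ_1 = 9/11, σ_2 = -3/11, σ_3 = 0.
On [5, 6], s'(x) = b_2 + 2c_2·(x - 5) + 3d_2·(x - 5)² with b_2 = Δ_2 - h_2(2σ_2 + σ_3)/6 = 1/11, c_2 = σ_2/2 = -3/22, d_2 = (σ_3 - σ_2)/(6h_2) = 1/22. So s'(5) = 1/11.

0.0909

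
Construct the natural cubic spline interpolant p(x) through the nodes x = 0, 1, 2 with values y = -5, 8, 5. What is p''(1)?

-24

Let m_i = p''(x_i). Step sizes h_i = 1, 1; slopes of the chords Δ_i = (y_(i+1) - y_i)/h_i = 13, -3.
  1·m_0 + 4·m_1 + 1·m_2 = 6(Δ_1 - Δ_0) = -96
Natural end conditions: m_0 = m_2 = 0.
Forward elimination and back-substitution give m_0 = 0, m_1 = -24, m_2 = 0.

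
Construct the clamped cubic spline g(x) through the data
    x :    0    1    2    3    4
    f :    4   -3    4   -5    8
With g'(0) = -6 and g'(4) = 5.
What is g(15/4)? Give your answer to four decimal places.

Write σ_i for g''(x_i). With h_i = 1, 1, 1, 1 and divided differences Δ_i = -7, 7, -9, 13, the continuity of g' gives the tridiagonal system
  1·σ_0 + 4·σ_1 + 1·σ_2 = 6(Δ_1 - Δ_0) = 84
  1·σ_1 + 4·σ_2 + 1·σ_3 = 6(Δ_2 - Δ_1) = -96
  1·σ_2 + 4·σ_3 + 1·σ_4 = 6(Δ_3 - Δ_2) = 132
Clamped end conditions give two more equations: 2h_0·σ_0 + h_0·σ_1 = 6(Δ_0 - g'(0)) = -6 and h_3·σ_3 + 2h_3·σ_4 = 6(g'(4) - Δ_3) = -48.
Forward elimination and back-substitution give σ_0 = -625/28, σ_1 = 541/14, σ_2 = -193/4, σ_3 = 817/14, σ_4 = -1489/28.
On [3, 4], g(x) = -5 + 135/56·(x - 3) + 817/28·(x - 3)² - 1041/56·(x - 3)³.
With (x - 3) = 3/4: g(15/4) = 19277/3584.

5.3786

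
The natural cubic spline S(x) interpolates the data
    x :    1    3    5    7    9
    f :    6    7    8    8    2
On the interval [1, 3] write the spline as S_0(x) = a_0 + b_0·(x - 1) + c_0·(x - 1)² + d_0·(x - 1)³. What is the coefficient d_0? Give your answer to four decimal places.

Let σ_i = S''(x_i). Step sizes h_i = 2, 2, 2, 2; slopes of the chords Δ_i = (y_(i+1) - y_i)/h_i = 1/2, 1/2, 0, -3.
  2·σ_0 + 8·σ_1 + 2·σ_2 = 6(Δ_1 - Δ_0) = 0
  2·σ_1 + 8·σ_2 + 2·σ_3 = 6(Δ_2 - Δ_1) = -3
  2·σ_2 + 8·σ_3 + 2·σ_4 = 6(Δ_3 - Δ_2) = -18
Natural end conditions: σ_0 = σ_4 = 0.
Forward elimination and back-substitution give σ_0 = 0, σ_1 = -3/56, σ_2 = 3/14, σ_3 = -129/56, σ_4 = 0.
On [1, 3], with S_0(x) = a_0 + b_0·(x - 1) + c_0·(x - 1)² + d_0·(x - 1)³: c_0 = σ_0/2 = 0, d_0 = (σ_1 - σ_0)/(6h_0) = -1/224, b_0 = Δ_0 - h_0(2σ_0 + σ_1)/6 = 29/56.

-0.0045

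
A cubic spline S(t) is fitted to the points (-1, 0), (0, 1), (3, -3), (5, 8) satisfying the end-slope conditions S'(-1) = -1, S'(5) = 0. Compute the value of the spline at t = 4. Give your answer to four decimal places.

Let σ_i = S''(x_i). Step sizes h_i = 1, 3, 2; slopes of the chords Δ_i = (y_(i+1) - y_i)/h_i = 1, -4/3, 11/2.
  1·σ_0 + 8·σ_1 + 3·σ_2 = 6(Δ_1 - Δ_0) = -14
  3·σ_1 + 10·σ_2 + 2·σ_3 = 6(Δ_2 - Δ_1) = 41
Clamped end conditions give two more equations: 2h_0·σ_0 + h_0·σ_1 = 6(Δ_0 - S'(-1)) = 12 and h_2·σ_2 + 2h_2·σ_3 = 6(S'(5) - Δ_2) = -33.
Hence σ_0 = 703/78, σ_1 = -235/39, σ_2 = 655/78, σ_3 = -971/78.
On [3, 5], S(t) = -3 + 158/39·(t - 3) + 655/156·(t - 3)² - 271/156·(t - 3)³.
With (t - 3) = 1: S(4) = 137/39.

3.5128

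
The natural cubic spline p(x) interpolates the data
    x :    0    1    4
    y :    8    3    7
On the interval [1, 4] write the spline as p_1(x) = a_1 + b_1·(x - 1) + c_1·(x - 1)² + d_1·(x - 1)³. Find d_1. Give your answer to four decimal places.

-0.2639

With σ_i denoting the second derivative at x_i, h_i = 1, 3, and Δ_i = (y_(i+1) − y_i)/h_i = -5, 4/3:
  1·σ_0 + 8·σ_1 + 3·σ_2 = 6(Δ_1 - Δ_0) = 38
Natural end conditions: σ_0 = σ_2 = 0.
Hence σ_0 = 0, σ_1 = 19/4, σ_2 = 0.
On [1, 4], with p_1(x) = a_1 + b_1·(x - 1) + c_1·(x - 1)² + d_1·(x - 1)³: c_1 = σ_1/2 = 19/8, d_1 = (σ_2 - σ_1)/(6h_1) = -19/72, b_1 = Δ_1 - h_1(2σ_1 + σ_2)/6 = -41/12.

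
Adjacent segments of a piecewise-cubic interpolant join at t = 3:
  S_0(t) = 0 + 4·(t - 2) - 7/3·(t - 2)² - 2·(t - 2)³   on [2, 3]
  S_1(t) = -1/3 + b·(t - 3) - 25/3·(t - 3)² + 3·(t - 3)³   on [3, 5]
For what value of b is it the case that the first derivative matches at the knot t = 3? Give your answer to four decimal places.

-6.6667

S_0'(t) = 4 - 14/3·(t - 2) - 6·(t - 2)², so S_0'(3) = -20/3. On the right, S_1'(3) = b, so b = -20/3.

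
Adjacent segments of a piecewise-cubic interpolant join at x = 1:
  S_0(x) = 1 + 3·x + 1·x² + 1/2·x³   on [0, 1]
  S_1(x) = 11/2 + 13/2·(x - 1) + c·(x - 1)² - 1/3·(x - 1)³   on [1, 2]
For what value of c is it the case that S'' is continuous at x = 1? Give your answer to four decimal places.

S_0''(x) = 2 + 3·x, so S_0''(1) = 5. On the right, S_1''(1) = 2c, so c = 5/2.

2.5000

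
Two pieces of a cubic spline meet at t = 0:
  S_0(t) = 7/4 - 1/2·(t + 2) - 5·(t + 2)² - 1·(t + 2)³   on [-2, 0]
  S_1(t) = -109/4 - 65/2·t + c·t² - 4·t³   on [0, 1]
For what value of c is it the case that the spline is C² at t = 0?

S_0''(t) = -10 - 6·(t + 2), so S_0''(0) = -22. On the right, S_1''(0) = 2c, so c = -11.

-11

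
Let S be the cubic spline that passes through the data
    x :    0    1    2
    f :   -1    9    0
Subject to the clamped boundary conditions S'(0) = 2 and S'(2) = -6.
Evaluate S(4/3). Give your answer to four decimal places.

7.3704

With M_i denoting the second derivative at x_i, h_i = 1, 1, and Δ_i = (y_(i+1) − y_i)/h_i = 10, -9:
  1·M_0 + 4·M_1 + 1·M_2 = 6(Δ_1 - Δ_0) = -114
Clamped end conditions give two more equations: 2h_0·M_0 + h_0·M_1 = 6(Δ_0 - S'(0)) = 48 and h_1·M_1 + 2h_1·M_2 = 6(S'(2) - Δ_1) = 18.
Hence M_0 = 97/2, M_1 = -49, M_2 = 67/2.
On [1, 2], S(x) = 9 + 7/4·(x - 1) - 49/2·(x - 1)² + 55/4·(x - 1)³.
With (x - 1) = 1/3: S(4/3) = 199/27.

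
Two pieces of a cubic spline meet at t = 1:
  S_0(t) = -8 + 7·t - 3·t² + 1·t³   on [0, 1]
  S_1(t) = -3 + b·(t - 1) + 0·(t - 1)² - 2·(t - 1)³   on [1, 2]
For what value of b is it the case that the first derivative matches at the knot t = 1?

S_0'(t) = 7 - 6·t + 3·t², so S_0'(1) = 4. On the right, S_1'(1) = b, so b = 4.

4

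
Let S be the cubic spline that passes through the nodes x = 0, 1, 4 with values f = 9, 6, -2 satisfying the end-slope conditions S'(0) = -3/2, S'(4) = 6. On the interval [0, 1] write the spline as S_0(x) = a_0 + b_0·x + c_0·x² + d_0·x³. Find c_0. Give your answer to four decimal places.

-1.4375

Put M_i = S'' at the i-th knot. Here h = (1, 3) and Δ = (-3, -8/3), so the interior equations h_(i-1)·M_(i-1) + 2(h_(i-1)+h_i)·M_i + h_i·M_(i+1) = 6(Δ_i − Δ_(i-1)) read
  1·M_0 + 8·M_1 + 3·M_2 = 6(Δ_1 - Δ_0) = 2
Clamped end conditions give two more equations: 2h_0·M_0 + h_0·M_1 = 6(Δ_0 - S'(0)) = -9 and h_1·M_1 + 2h_1·M_2 = 6(S'(4) - Δ_1) = 52.
Hence M_0 = -23/8, M_1 = -13/4, M_2 = 247/24.
On [0, 1], with S_0(x) = a_0 + b_0·x + c_0·x² + d_0·x³: c_0 = M_0/2 = -23/16, d_0 = (M_1 - M_0)/(6h_0) = -1/16, b_0 = Δ_0 - h_0(2M_0 + M_1)/6 = -3/2.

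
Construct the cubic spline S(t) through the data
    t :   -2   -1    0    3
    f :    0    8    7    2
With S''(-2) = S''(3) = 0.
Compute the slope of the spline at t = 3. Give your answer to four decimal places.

Write m_i for S''(x_i). With h_i = 1, 1, 3 and divided differences Δ_i = 8, -1, -5/3, the continuity of S' gives the tridiagonal system
  1·m_0 + 4·m_1 + 1·m_2 = 6(Δ_1 - Δ_0) = -54
  1·m_1 + 8·m_2 + 3·m_3 = 6(Δ_2 - Δ_1) = -4
Natural end conditions: m_0 = m_3 = 0.
Solving: m_0 = 0, m_1 = -428/31, m_2 = 38/31, m_3 = 0.
On [0, 3], S'(t) = b_2 + 2c_2·t + 3d_2·t² with b_2 = Δ_2 - h_2(2m_2 + m_3)/6 = -269/93, c_2 = m_2/2 = 19/31, d_2 = (m_3 - m_2)/(6h_2) = -19/279. So S'(3) = -98/93.

-1.0538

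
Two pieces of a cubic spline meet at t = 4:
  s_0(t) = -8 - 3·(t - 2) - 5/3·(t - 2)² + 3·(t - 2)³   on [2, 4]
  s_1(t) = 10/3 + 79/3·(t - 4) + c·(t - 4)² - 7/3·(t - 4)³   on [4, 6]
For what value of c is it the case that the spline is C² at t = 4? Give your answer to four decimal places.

s_0''(t) = -10/3 + 18·(t - 2), so s_0''(4) = 98/3. On the right, s_1''(4) = 2c, so c = 49/3.

16.3333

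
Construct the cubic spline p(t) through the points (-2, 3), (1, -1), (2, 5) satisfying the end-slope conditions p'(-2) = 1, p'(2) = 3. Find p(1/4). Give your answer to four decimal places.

Write M_i for p''(x_i). With h_i = 3, 1 and divided differences Δ_i = -4/3, 6, the continuity of p' gives the tridiagonal system
  3·M_0 + 8·M_1 + 1·M_2 = 6(Δ_1 - Δ_0) = 44
Clamped end conditions give two more equations: 2h_0·M_0 + h_0·M_1 = 6(Δ_0 - p'(-2)) = -14 and h_1·M_1 + 2h_1·M_2 = 6(p'(2) - Δ_1) = -18.
Forward elimination and back-substitution give M_0 = -22/3, M_1 = 10, M_2 = -14.
On [-2, 1], p(t) = 3 + 1·(t + 2) - 11/3·(t + 2)² + 26/27·(t + 2)³.
With (t + 2) = 9/4: p(1/4) = -75/32.

-2.3438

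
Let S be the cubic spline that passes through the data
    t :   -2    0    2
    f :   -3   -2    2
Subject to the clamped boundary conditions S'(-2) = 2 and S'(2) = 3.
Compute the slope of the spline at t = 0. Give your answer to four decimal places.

With M_i denoting the second derivative at x_i, h_i = 2, 2, and Δ_i = (y_(i+1) − y_i)/h_i = 1/2, 2:
  2·M_0 + 8·M_1 + 2·M_2 = 6(Δ_1 - Δ_0) = 9
Clamped end conditions give two more equations: 2h_0·M_0 + h_0·M_1 = 6(Δ_0 - S'(-2)) = -9 and h_1·M_1 + 2h_1·M_2 = 6(S'(2) - Δ_1) = 6.
Solving the tridiagonal system: M_0 = -25/8, M_1 = 7/4, M_2 = 5/8.
On [0, 2], S'(t) = b_1 + 2c_1·t + 3d_1·t² with b_1 = Δ_1 - h_1(2M_1 + M_2)/6 = 5/8, c_1 = M_1/2 = 7/8, d_1 = (M_2 - M_1)/(6h_1) = -3/32. So S'(0) = 5/8.

0.6250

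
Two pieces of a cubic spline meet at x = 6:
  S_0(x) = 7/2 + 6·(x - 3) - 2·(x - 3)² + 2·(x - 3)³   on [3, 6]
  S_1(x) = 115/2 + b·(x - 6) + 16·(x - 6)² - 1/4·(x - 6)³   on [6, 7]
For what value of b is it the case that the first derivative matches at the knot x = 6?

48

S_0'(x) = 6 - 4·(x - 3) + 6·(x - 3)², so S_0'(6) = 48. On the right, S_1'(6) = b, so b = 48.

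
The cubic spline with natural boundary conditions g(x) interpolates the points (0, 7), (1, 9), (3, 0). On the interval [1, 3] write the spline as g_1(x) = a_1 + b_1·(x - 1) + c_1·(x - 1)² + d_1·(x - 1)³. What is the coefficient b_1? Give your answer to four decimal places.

-0.1667

With m_i denoting the second derivative at x_i, h_i = 1, 2, and Δ_i = (y_(i+1) − y_i)/h_i = 2, -9/2:
  1·m_0 + 6·m_1 + 2·m_2 = 6(Δ_1 - Δ_0) = -39
Natural end conditions: m_0 = m_2 = 0.
Solving: m_0 = 0, m_1 = -13/2, m_2 = 0.
On [1, 3], with g_1(x) = a_1 + b_1·(x - 1) + c_1·(x - 1)² + d_1·(x - 1)³: c_1 = m_1/2 = -13/4, d_1 = (m_2 - m_1)/(6h_1) = 13/24, b_1 = Δ_1 - h_1(2m_1 + m_2)/6 = -1/6.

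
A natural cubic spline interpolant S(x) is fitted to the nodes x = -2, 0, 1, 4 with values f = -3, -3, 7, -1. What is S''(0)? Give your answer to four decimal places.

Let M_i = S''(x_i). Step sizes h_i = 2, 1, 3; slopes of the chords Δ_i = (y_(i+1) - y_i)/h_i = 0, 10, -8/3.
  2·M_0 + 6·M_1 + 1·M_2 = 6(Δ_1 - Δ_0) = 60
  1·M_1 + 8·M_2 + 3·M_3 = 6(Δ_2 - Δ_1) = -76
Natural end conditions: M_0 = M_3 = 0.
Hence M_0 = 0, M_1 = 556/47, M_2 = -516/47, M_3 = 0.

11.8298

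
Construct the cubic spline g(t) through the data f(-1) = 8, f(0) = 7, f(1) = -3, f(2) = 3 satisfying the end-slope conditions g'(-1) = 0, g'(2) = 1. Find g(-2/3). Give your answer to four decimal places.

Let M_i = g''(x_i). Step sizes h_i = 1, 1, 1; slopes of the chords Δ_i = (y_(i+1) - y_i)/h_i = -1, -10, 6.
  1·M_0 + 4·M_1 + 1·M_2 = 6(Δ_1 - Δ_0) = -54
  1·M_1 + 4·M_2 + 1·M_3 = 6(Δ_2 - Δ_1) = 96
Clamped end conditions give two more equations: 2h_0·M_0 + h_0·M_1 = 6(Δ_0 - g'(-1)) = -6 and h_2·M_2 + 2h_2·M_3 = 6(g'(2) - Δ_2) = -30.
Solving: M_0 = 148/15, M_1 = -386/15, M_2 = 586/15, M_3 = -518/15.
On [-1, 0], g(t) = 8 + 0·(t + 1) + 74/15·(t + 1)² - 89/15·(t + 1)³.
With (t + 1) = 1/3: g(-2/3) = 3373/405.

8.3284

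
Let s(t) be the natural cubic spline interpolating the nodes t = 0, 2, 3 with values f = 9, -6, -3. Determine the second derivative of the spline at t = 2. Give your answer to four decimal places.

10.5000

Put M_i = s'' at the i-th knot. Here h = (2, 1) and Δ = (-15/2, 3), so the interior equations h_(i-1)·M_(i-1) + 2(h_(i-1)+h_i)·M_i + h_i·M_(i+1) = 6(Δ_i − Δ_(i-1)) read
  2·M_0 + 6·M_1 + 1·M_2 = 6(Δ_1 - Δ_0) = 63
Natural end conditions: M_0 = M_2 = 0.
Forward elimination and back-substitution give M_0 = 0, M_1 = 21/2, M_2 = 0.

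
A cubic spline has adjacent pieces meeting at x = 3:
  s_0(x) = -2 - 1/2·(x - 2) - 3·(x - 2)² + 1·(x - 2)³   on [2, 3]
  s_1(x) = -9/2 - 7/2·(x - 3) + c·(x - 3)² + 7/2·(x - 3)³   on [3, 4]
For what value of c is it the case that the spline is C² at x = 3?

s_0''(x) = -6 + 6·(x - 2), so s_0''(3) = 0. On the right, s_1''(3) = 2c, so c = 0.

0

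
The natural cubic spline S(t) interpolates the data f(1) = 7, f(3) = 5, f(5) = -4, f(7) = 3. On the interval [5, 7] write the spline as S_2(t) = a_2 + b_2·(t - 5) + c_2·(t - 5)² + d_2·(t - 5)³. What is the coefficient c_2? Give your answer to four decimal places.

Write m_i for S''(x_i). With h_i = 2, 2, 2 and divided differences Δ_i = -1, -9/2, 7/2, the continuity of S' gives the tridiagonal system
  2·m_0 + 8·m_1 + 2·m_2 = 6(Δ_1 - Δ_0) = -21
  2·m_1 + 8·m_2 + 2·m_3 = 6(Δ_2 - Δ_1) = 48
Natural end conditions: m_0 = m_3 = 0.
Solving: m_0 = 0, m_1 = -22/5, m_2 = 71/10, m_3 = 0.
On [5, 7], with S_2(t) = a_2 + b_2·(t - 5) + c_2·(t - 5)² + d_2·(t - 5)³: c_2 = m_2/2 = 71/20, d_2 = (m_3 - m_2)/(6h_2) = -71/120, b_2 = Δ_2 - h_2(2m_2 + m_3)/6 = -37/30.

3.5500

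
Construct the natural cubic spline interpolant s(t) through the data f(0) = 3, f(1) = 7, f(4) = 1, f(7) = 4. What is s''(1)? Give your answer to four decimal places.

With M_i denoting the second derivative at x_i, h_i = 1, 3, 3, and Δ_i = (y_(i+1) − y_i)/h_i = 4, -2, 1:
  1·M_0 + 8·M_1 + 3·M_2 = 6(Δ_1 - Δ_0) = -36
  3·M_1 + 12·M_2 + 3·M_3 = 6(Δ_2 - Δ_1) = 18
Natural end conditions: M_0 = M_3 = 0.
Solving: M_0 = 0, M_1 = -162/29, M_2 = 84/29, M_3 = 0.

-5.5862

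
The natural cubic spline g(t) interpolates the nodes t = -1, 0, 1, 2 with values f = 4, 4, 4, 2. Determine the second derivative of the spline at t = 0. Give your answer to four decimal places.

With σ_i denoting the second derivative at x_i, h_i = 1, 1, 1, and Δ_i = (y_(i+1) − y_i)/h_i = 0, 0, -2:
  1·σ_0 + 4·σ_1 + 1·σ_2 = 6(Δ_1 - Δ_0) = 0
  1·σ_1 + 4·σ_2 + 1·σ_3 = 6(Δ_2 - Δ_1) = -12
Natural end conditions: σ_0 = σ_3 = 0.
Hence σ_0 = 0, σ_1 = 4/5, σ_2 = -16/5, σ_3 = 0.

0.8000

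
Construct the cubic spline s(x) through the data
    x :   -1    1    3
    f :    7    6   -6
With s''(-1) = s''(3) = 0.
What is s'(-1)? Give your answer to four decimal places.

0.8750

Let M_i = s''(x_i). Step sizes h_i = 2, 2; slopes of the chords Δ_i = (y_(i+1) - y_i)/h_i = -1/2, -6.
  2·M_0 + 8·M_1 + 2·M_2 = 6(Δ_1 - Δ_0) = -33
Natural end conditions: M_0 = M_2 = 0.
Hence M_0 = 0, M_1 = -33/8, M_2 = 0.
On [-1, 1], s'(x) = b_0 + 2c_0·(x + 1) + 3d_0·(x + 1)² with b_0 = Δ_0 - h_0(2M_0 + M_1)/6 = 7/8, c_0 = M_0/2 = 0, d_0 = (M_1 - M_0)/(6h_0) = -11/32. So s'(-1) = 7/8.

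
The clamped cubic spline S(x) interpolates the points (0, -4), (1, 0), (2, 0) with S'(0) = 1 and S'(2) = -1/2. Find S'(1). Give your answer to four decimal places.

2.8750

Let M_i = S''(x_i). Step sizes h_i = 1, 1; slopes of the chords Δ_i = (y_(i+1) - y_i)/h_i = 4, 0.
  1·M_0 + 4·M_1 + 1·M_2 = 6(Δ_1 - Δ_0) = -24
Clamped end conditions give two more equations: 2h_0·M_0 + h_0·M_1 = 6(Δ_0 - S'(0)) = 18 and h_1·M_1 + 2h_1·M_2 = 6(S'(2) - Δ_1) = -3.
Hence M_0 = 57/4, M_1 = -21/2, M_2 = 15/4.
On [1, 2], S'(x) = b_1 + 2c_1·(x - 1) + 3d_1·(x - 1)² with b_1 = Δ_1 - h_1(2M_1 + M_2)/6 = 23/8, c_1 = M_1/2 = -21/4, d_1 = (M_2 - M_1)/(6h_1) = 19/8. So S'(1) = 23/8.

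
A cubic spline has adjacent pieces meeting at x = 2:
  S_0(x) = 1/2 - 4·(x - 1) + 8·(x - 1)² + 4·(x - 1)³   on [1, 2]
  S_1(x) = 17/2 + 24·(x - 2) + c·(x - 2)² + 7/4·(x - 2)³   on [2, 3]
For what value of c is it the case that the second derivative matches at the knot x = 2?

S_0''(x) = 16 + 24·(x - 1), so S_0''(2) = 40. On the right, S_1''(2) = 2c, so c = 20.

20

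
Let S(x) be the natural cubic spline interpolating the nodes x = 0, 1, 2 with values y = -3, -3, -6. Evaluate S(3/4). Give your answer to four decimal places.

With M_i denoting the second derivative at x_i, h_i = 1, 1, and Δ_i = (y_(i+1) − y_i)/h_i = 0, -3:
  1·M_0 + 4·M_1 + 1·M_2 = 6(Δ_1 - Δ_0) = -18
Natural end conditions: M_0 = M_2 = 0.
Forward elimination and back-substitution give M_0 = 0, M_1 = -9/2, M_2 = 0.
On [0, 1], S(x) = -3 + 3/4·x + 0·x² - 3/4·x³.
With x = 3/4: S(3/4) = -705/256.

-2.7539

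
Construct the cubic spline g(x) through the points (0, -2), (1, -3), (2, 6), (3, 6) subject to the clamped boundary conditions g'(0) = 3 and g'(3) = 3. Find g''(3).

Put M_i = g'' at the i-th knot. Here h = (1, 1, 1) and Δ = (-1, 9, 0), so the interior equations h_(i-1)·M_(i-1) + 2(h_(i-1)+h_i)·M_i + h_i·M_(i+1) = 6(Δ_i − Δ_(i-1)) read
  1·M_0 + 4·M_1 + 1·M_2 = 6(Δ_1 - Δ_0) = 60
  1·M_1 + 4·M_2 + 1·M_3 = 6(Δ_2 - Δ_1) = -54
Clamped end conditions give two more equations: 2h_0·M_0 + h_0·M_1 = 6(Δ_0 - g'(0)) = -24 and h_2·M_2 + 2h_2·M_3 = 6(g'(3) - Δ_2) = 18.
Solving the tridiagonal system: M_0 = -26, M_1 = 28, M_2 = -26, M_3 = 22.

22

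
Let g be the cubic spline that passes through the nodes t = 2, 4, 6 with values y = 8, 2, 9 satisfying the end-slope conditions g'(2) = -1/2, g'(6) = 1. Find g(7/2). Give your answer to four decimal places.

2.8203

Put M_i = g'' at the i-th knot. Here h = (2, 2) and Δ = (-3, 7/2), so the interior equations h_(i-1)·M_(i-1) + 2(h_(i-1)+h_i)·M_i + h_i·M_(i+1) = 6(Δ_i − Δ_(i-1)) read
  2·M_0 + 8·M_1 + 2·M_2 = 6(Δ_1 - Δ_0) = 39
Clamped end conditions give two more equations: 2h_0·M_0 + h_0·M_1 = 6(Δ_0 - g'(2)) = -15 and h_1·M_1 + 2h_1·M_2 = 6(g'(6) - Δ_1) = -15.
Forward elimination and back-substitution give M_0 = -33/4, M_1 = 9, M_2 = -33/4.
On [2, 4], g(t) = 8 - 1/2·(t - 2) - 33/8·(t - 2)² + 23/16·(t - 2)³.
With (t - 2) = 3/2: g(7/2) = 361/128.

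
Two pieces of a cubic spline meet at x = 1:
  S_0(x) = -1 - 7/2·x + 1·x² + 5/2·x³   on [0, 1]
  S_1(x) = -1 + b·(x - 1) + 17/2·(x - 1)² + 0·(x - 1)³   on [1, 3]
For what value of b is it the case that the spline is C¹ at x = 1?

6

S_0'(x) = -7/2 + 2·x + 15/2·x², so S_0'(1) = 6. On the right, S_1'(1) = b, so b = 6.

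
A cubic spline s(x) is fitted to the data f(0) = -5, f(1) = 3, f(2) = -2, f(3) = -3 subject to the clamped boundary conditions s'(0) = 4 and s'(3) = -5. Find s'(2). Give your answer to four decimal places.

Put M_i = s'' at the i-th knot. Here h = (1, 1, 1) and Δ = (8, -5, -1), so the interior equations h_(i-1)·M_(i-1) + 2(h_(i-1)+h_i)·M_i + h_i·M_(i+1) = 6(Δ_i − Δ_(i-1)) read
  1·M_0 + 4·M_1 + 1·M_2 = 6(Δ_1 - Δ_0) = -78
  1·M_1 + 4·M_2 + 1·M_3 = 6(Δ_2 - Δ_1) = 24
Clamped end conditions give two more equations: 2h_0·M_0 + h_0·M_1 = 6(Δ_0 - s'(0)) = 24 and h_2·M_2 + 2h_2·M_3 = 6(s'(3) - Δ_2) = -24.
Hence M_0 = 138/5, M_1 = -156/5, M_2 = 96/5, M_3 = -108/5.
On [2, 3], s'(x) = b_2 + 2c_2·(x - 2) + 3d_2·(x - 2)² with b_2 = Δ_2 - h_2(2M_2 + M_3)/6 = -19/5, c_2 = M_2/2 = 48/5, d_2 = (M_3 - M_2)/(6h_2) = -34/5. So s'(2) = -19/5.

-3.8000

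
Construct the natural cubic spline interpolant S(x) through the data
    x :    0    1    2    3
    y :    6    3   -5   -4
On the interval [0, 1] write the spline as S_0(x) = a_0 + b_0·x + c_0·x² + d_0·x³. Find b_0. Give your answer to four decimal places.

-1.0667

Put m_i = S'' at the i-th knot. Here h = (1, 1, 1) and Δ = (-3, -8, 1), so the interior equations h_(i-1)·m_(i-1) + 2(h_(i-1)+h_i)·m_i + h_i·m_(i+1) = 6(Δ_i − Δ_(i-1)) read
  1·m_0 + 4·m_1 + 1·m_2 = 6(Δ_1 - Δ_0) = -30
  1·m_1 + 4·m_2 + 1·m_3 = 6(Δ_2 - Δ_1) = 54
Natural end conditions: m_0 = m_3 = 0.
Hence m_0 = 0, m_1 = -58/5, m_2 = 82/5, m_3 = 0.
On [0, 1], with S_0(x) = a_0 + b_0·x + c_0·x² + d_0·x³: c_0 = m_0/2 = 0, d_0 = (m_1 - m_0)/(6h_0) = -29/15, b_0 = Δ_0 - h_0(2m_0 + m_1)/6 = -16/15.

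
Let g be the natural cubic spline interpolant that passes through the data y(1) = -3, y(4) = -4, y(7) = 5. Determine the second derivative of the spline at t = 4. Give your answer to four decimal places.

With M_i denoting the second derivative at x_i, h_i = 3, 3, and Δ_i = (y_(i+1) − y_i)/h_i = -1/3, 3:
  3·M_0 + 12·M_1 + 3·M_2 = 6(Δ_1 - Δ_0) = 20
Natural end conditions: M_0 = M_2 = 0.
Solving the tridiagonal system: M_0 = 0, M_1 = 5/3, M_2 = 0.

1.6667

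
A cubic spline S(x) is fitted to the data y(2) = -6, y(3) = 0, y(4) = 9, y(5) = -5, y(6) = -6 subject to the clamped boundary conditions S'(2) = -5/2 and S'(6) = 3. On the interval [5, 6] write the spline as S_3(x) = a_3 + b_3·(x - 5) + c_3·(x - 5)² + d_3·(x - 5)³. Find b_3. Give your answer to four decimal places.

-10.9375

With σ_i denoting the second derivative at x_i, h_i = 1, 1, 1, 1, and Δ_i = (y_(i+1) − y_i)/h_i = 6, 9, -14, -1:
  1·σ_0 + 4·σ_1 + 1·σ_2 = 6(Δ_1 - Δ_0) = 18
  1·σ_1 + 4·σ_2 + 1·σ_3 = 6(Δ_2 - Δ_1) = -138
  1·σ_2 + 4·σ_3 + 1·σ_4 = 6(Δ_3 - Δ_2) = 78
Clamped end conditions give two more equations: 2h_0·σ_0 + h_0·σ_1 = 6(Δ_0 - S'(2)) = 51 and h_3·σ_3 + 2h_3·σ_4 = 6(S'(6) - Δ_3) = 24.
Forward elimination and back-substitution give σ_0 = 161/8, σ_1 = 43/4, σ_2 = -361/8, σ_3 = 127/4, σ_4 = -31/8.
On [5, 6], with S_3(x) = a_3 + b_3·(x - 5) + c_3·(x - 5)² + d_3·(x - 5)³: c_3 = σ_3/2 = 127/8, d_3 = (σ_4 - σ_3)/(6h_3) = -95/16, b_3 = Δ_3 - h_3(2σ_3 + σ_4)/6 = -175/16.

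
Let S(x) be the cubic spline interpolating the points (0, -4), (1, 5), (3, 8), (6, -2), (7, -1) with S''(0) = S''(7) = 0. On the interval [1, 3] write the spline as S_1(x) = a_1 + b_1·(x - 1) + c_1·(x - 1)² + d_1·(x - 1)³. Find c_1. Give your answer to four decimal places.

-3.2678

Write σ_i for S''(x_i). With h_i = 1, 2, 3, 1 and divided differences Δ_i = 9, 3/2, -10/3, 1, the continuity of S' gives the tridiagonal system
  1·σ_0 + 6·σ_1 + 2·σ_2 = 6(Δ_1 - Δ_0) = -45
  2·σ_1 + 10·σ_2 + 3·σ_3 = 6(Δ_2 - Δ_1) = -29
  3·σ_2 + 8·σ_3 + 1·σ_4 = 6(Δ_3 - Δ_2) = 26
Natural end conditions: σ_0 = σ_4 = 0.
Hence σ_0 = 0, σ_1 = -2575/394, σ_2 = -570/197, σ_3 = 854/197, σ_4 = 0.
On [1, 3], with S_1(x) = a_1 + b_1·(x - 1) + c_1·(x - 1)² + d_1·(x - 1)³: c_1 = σ_1/2 = -2575/788, d_1 = (σ_2 - σ_1)/(6h_1) = 1435/4728, b_1 = Δ_1 - h_1(2σ_1 + σ_2)/6 = 8063/1182.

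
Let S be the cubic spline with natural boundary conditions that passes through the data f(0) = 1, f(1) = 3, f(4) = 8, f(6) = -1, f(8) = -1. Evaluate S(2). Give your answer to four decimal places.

Put M_i = S'' at the i-th knot. Here h = (1, 3, 2, 2) and Δ = (2, 5/3, -9/2, 0), so the interior equations h_(i-1)·M_(i-1) + 2(h_(i-1)+h_i)·M_i + h_i·M_(i+1) = 6(Δ_i − Δ_(i-1)) read
  1·M_0 + 8·M_1 + 3·M_2 = 6(Δ_1 - Δ_0) = -2
  3·M_1 + 10·M_2 + 2·M_3 = 6(Δ_2 - Δ_1) = -37
  2·M_2 + 8·M_3 + 2·M_4 = 6(Δ_3 - Δ_2) = 27
Natural end conditions: M_0 = M_4 = 0.
Solving: M_0 = 0, M_1 = 449/268, M_2 = -344/67, M_3 = 2497/536, M_4 = 0.
On [1, 4], S(t) = 3 + 2057/804·(t - 1) + 449/536·(t - 1)² - 1825/4824·(t - 1)³.
With (t - 1) = 1: S(2) = 14515/2412.

6.0178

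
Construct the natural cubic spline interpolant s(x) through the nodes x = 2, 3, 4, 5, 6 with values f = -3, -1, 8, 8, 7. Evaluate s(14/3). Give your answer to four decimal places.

8.7037

Write m_i for s''(x_i). With h_i = 1, 1, 1, 1 and divided differences Δ_i = 2, 9, 0, -1, the continuity of s' gives the tridiagonal system
  1·m_0 + 4·m_1 + 1·m_2 = 6(Δ_1 - Δ_0) = 42
  1·m_1 + 4·m_2 + 1·m_3 = 6(Δ_2 - Δ_1) = -54
  1·m_2 + 4·m_3 + 1·m_4 = 6(Δ_3 - Δ_2) = -6
Natural end conditions: m_0 = m_4 = 0.
Forward elimination and back-substitution give m_0 = 0, m_1 = 15, m_2 = -18, m_3 = 3, m_4 = 0.
On [4, 5], s(x) = 8 + 11/2·(x - 4) - 9·(x - 4)² + 7/2·(x - 4)³.
With (x - 4) = 2/3: s(14/3) = 235/27.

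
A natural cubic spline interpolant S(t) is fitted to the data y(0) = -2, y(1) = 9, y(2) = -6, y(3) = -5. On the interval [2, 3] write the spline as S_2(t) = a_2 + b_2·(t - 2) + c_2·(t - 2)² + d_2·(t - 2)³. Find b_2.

Write M_i for S''(x_i). With h_i = 1, 1, 1 and divided differences Δ_i = 11, -15, 1, the continuity of S' gives the tridiagonal system
  1·M_0 + 4·M_1 + 1·M_2 = 6(Δ_1 - Δ_0) = -156
  1·M_1 + 4·M_2 + 1·M_3 = 6(Δ_2 - Δ_1) = 96
Natural end conditions: M_0 = M_3 = 0.
Hence M_0 = 0, M_1 = -48, M_2 = 36, M_3 = 0.
On [2, 3], with S_2(t) = a_2 + b_2·(t - 2) + c_2·(t - 2)² + d_2·(t - 2)³: c_2 = M_2/2 = 18, d_2 = (M_3 - M_2)/(6h_2) = -6, b_2 = Δ_2 - h_2(2M_2 + M_3)/6 = -11.

-11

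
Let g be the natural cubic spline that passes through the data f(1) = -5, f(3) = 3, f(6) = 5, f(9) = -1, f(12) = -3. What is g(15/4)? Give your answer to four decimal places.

Let σ_i = g''(x_i). Step sizes h_i = 2, 3, 3, 3; slopes of the chords Δ_i = (y_(i+1) - y_i)/h_i = 4, 2/3, -2, -2/3.
  2·σ_0 + 10·σ_1 + 3·σ_2 = 6(Δ_1 - Δ_0) = -20
  3·σ_1 + 12·σ_2 + 3·σ_3 = 6(Δ_2 - Δ_1) = -16
  3·σ_2 + 12·σ_3 + 3·σ_4 = 6(Δ_3 - Δ_2) = 8
Natural end conditions: σ_0 = σ_4 = 0.
Solving the tridiagonal system: σ_0 = 0, σ_1 = -38/23, σ_2 = -80/69, σ_3 = 22/23, σ_4 = 0.
On [3, 6], g(x) = 3 + 200/69·(x - 3) - 19/23·(x - 3)² + 17/621·(x - 3)³.
With (x - 3) = 3/4: g(15/4) = 6949/1472.

4.7208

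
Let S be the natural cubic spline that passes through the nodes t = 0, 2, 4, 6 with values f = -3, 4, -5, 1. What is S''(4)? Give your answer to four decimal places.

7.6000

With σ_i denoting the second derivative at x_i, h_i = 2, 2, 2, and Δ_i = (y_(i+1) − y_i)/h_i = 7/2, -9/2, 3:
  2·σ_0 + 8·σ_1 + 2·σ_2 = 6(Δ_1 - Δ_0) = -48
  2·σ_1 + 8·σ_2 + 2·σ_3 = 6(Δ_2 - Δ_1) = 45
Natural end conditions: σ_0 = σ_3 = 0.
Hence σ_0 = 0, σ_1 = -79/10, σ_2 = 38/5, σ_3 = 0.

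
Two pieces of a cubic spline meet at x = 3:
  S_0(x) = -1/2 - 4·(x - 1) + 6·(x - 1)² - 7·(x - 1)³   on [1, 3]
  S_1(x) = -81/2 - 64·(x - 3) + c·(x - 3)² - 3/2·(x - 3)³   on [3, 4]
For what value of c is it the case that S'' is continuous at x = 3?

-36

S_0''(x) = 12 - 42·(x - 1), so S_0''(3) = -72. On the right, S_1''(3) = 2c, so c = -36.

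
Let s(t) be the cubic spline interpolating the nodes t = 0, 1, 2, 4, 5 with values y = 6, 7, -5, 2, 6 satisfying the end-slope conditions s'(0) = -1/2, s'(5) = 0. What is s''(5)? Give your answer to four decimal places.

With m_i denoting the second derivative at x_i, h_i = 1, 1, 2, 1, and Δ_i = (y_(i+1) − y_i)/h_i = 1, -12, 7/2, 4:
  1·m_0 + 4·m_1 + 1·m_2 = 6(Δ_1 - Δ_0) = -78
  1·m_1 + 6·m_2 + 2·m_3 = 6(Δ_2 - Δ_1) = 93
  2·m_2 + 6·m_3 + 1·m_4 = 6(Δ_3 - Δ_2) = 3
Clamped end conditions give two more equations: 2h_0·m_0 + h_0·m_1 = 6(Δ_0 - s'(0)) = 9 and h_3·m_3 + 2h_3·m_4 = 6(s'(5) - Δ_3) = -24.
Solving the tridiagonal system: m_0 = 623/32, m_1 = -479/16, m_2 = 713/32, m_3 = -43/8, m_4 = -149/16.

-9.3125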